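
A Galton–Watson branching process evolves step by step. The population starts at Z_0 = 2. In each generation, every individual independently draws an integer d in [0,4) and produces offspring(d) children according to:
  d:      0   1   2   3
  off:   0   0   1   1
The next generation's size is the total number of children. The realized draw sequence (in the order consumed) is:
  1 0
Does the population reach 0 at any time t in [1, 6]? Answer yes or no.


yes

gen 0: Z_0=2, draws=[1, 0], offspring=[0, 0], Z_1=0
gen 1: Z_1=0, draws=[], offspring=[], Z_2=0
gen 2: Z_2=0, draws=[], offspring=[], Z_3=0
gen 3: Z_3=0, draws=[], offspring=[], Z_4=0
gen 4: Z_4=0, draws=[], offspring=[], Z_5=0
gen 5: Z_5=0, draws=[], offspring=[], Z_6=0


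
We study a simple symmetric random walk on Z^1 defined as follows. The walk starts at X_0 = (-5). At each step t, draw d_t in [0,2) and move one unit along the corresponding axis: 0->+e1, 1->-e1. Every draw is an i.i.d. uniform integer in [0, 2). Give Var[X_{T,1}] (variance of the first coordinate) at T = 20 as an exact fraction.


20

Outcome values over d=0..1: [1, -1]
Σy = 0, Σy² = 2, M = 2
μ = 0/2 = 0,  σ² = 2/2 − (0)² = 1
Independent increments: Var[X_20] = 20·σ² = 20·(1) = 20


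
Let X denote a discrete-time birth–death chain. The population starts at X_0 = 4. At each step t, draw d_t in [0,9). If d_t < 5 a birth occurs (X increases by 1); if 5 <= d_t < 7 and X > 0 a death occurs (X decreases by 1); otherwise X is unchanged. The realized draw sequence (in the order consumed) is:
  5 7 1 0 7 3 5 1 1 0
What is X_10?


t=0: X=4, d=5 → death, X_1=3
t=1: X=3, d=7 → hold, X_2=3
t=2: X=3, d=1 → birth, X_3=4
t=3: X=4, d=0 → birth, X_4=5
t=4: X=5, d=7 → hold, X_5=5
t=5: X=5, d=3 → birth, X_6=6
t=6: X=6, d=5 → death, X_7=5
t=7: X=5, d=1 → birth, X_8=6
t=8: X=6, d=1 → birth, X_9=7
t=9: X=7, d=0 → birth, X_10=8

8


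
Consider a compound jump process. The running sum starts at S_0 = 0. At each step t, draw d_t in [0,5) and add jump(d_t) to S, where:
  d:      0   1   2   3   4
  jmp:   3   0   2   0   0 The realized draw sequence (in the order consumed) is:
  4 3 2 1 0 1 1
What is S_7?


t=0: S=0, d=4, jump=0, S_1=0
t=1: S=0, d=3, jump=0, S_2=0
t=2: S=0, d=2, jump=2, S_3=2
t=3: S=2, d=1, jump=0, S_4=2
t=4: S=2, d=0, jump=3, S_5=5
t=5: S=5, d=1, jump=0, S_6=5
t=6: S=5, d=1, jump=0, S_7=5

5


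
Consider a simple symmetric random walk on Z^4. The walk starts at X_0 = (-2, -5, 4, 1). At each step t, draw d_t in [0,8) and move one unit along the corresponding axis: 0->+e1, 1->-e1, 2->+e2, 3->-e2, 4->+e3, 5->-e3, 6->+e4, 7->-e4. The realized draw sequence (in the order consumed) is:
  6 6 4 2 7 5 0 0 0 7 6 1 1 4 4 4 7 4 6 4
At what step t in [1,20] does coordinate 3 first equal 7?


t=0: X=(-2, -5, 4, 1), d=6 → +e4, X_1=(-2, -5, 4, 2)
t=1: X=(-2, -5, 4, 2), d=6 → +e4, X_2=(-2, -5, 4, 3)
t=2: X=(-2, -5, 4, 3), d=4 → +e3, X_3=(-2, -5, 5, 3)
t=3: X=(-2, -5, 5, 3), d=2 → +e2, X_4=(-2, -4, 5, 3)
t=4: X=(-2, -4, 5, 3), d=7 → -e4, X_5=(-2, -4, 5, 2)
t=5: X=(-2, -4, 5, 2), d=5 → -e3, X_6=(-2, -4, 4, 2)
t=6: X=(-2, -4, 4, 2), d=0 → +e1, X_7=(-1, -4, 4, 2)
t=7: X=(-1, -4, 4, 2), d=0 → +e1, X_8=(0, -4, 4, 2)
t=8: X=(0, -4, 4, 2), d=0 → +e1, X_9=(1, -4, 4, 2)
t=9: X=(1, -4, 4, 2), d=7 → -e4, X_10=(1, -4, 4, 1)
t=10: X=(1, -4, 4, 1), d=6 → +e4, X_11=(1, -4, 4, 2)
t=11: X=(1, -4, 4, 2), d=1 → -e1, X_12=(0, -4, 4, 2)
t=12: X=(0, -4, 4, 2), d=1 → -e1, X_13=(-1, -4, 4, 2)
t=13: X=(-1, -4, 4, 2), d=4 → +e3, X_14=(-1, -4, 5, 2)
t=14: X=(-1, -4, 5, 2), d=4 → +e3, X_15=(-1, -4, 6, 2)
t=15: X=(-1, -4, 6, 2), d=4 → +e3, X_16=(-1, -4, 7, 2)
t=16: X=(-1, -4, 7, 2), d=7 → -e4, X_17=(-1, -4, 7, 1)
t=17: X=(-1, -4, 7, 1), d=4 → +e3, X_18=(-1, -4, 8, 1)
t=18: X=(-1, -4, 8, 1), d=6 → +e4, X_19=(-1, -4, 8, 2)
t=19: X=(-1, -4, 8, 2), d=4 → +e3, X_20=(-1, -4, 9, 2)

16


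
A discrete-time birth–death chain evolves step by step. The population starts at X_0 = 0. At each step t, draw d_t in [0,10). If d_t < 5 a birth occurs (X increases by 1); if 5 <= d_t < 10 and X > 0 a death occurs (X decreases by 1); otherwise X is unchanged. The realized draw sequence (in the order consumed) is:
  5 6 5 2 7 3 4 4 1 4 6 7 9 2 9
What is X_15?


2

t=0: X=0, d=5 → hold, X_1=0
t=1: X=0, d=6 → hold, X_2=0
t=2: X=0, d=5 → hold, X_3=0
t=3: X=0, d=2 → birth, X_4=1
t=4: X=1, d=7 → death, X_5=0
t=5: X=0, d=3 → birth, X_6=1
t=6: X=1, d=4 → birth, X_7=2
t=7: X=2, d=4 → birth, X_8=3
t=8: X=3, d=1 → birth, X_9=4
t=9: X=4, d=4 → birth, X_10=5
t=10: X=5, d=6 → death, X_11=4
t=11: X=4, d=7 → death, X_12=3
t=12: X=3, d=9 → death, X_13=2
t=13: X=2, d=2 → birth, X_14=3
t=14: X=3, d=9 → death, X_15=2


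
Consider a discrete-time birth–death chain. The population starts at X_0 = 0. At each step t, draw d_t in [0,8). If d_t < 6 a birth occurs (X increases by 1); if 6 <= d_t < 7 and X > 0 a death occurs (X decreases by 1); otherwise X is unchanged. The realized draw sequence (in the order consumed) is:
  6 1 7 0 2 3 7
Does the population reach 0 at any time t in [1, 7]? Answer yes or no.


t=0: X=0, d=6 → hold, X_1=0
t=1: X=0, d=1 → birth, X_2=1
t=2: X=1, d=7 → hold, X_3=1
t=3: X=1, d=0 → birth, X_4=2
t=4: X=2, d=2 → birth, X_5=3
t=5: X=3, d=3 → birth, X_6=4
t=6: X=4, d=7 → hold, X_7=4

yes


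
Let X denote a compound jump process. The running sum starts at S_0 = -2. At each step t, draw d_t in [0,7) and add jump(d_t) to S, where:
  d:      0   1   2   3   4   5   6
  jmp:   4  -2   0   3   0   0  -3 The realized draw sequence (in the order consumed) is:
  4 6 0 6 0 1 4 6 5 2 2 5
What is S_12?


t=0: S=-2, d=4, jump=0, S_1=-2
t=1: S=-2, d=6, jump=-3, S_2=-5
t=2: S=-5, d=0, jump=4, S_3=-1
t=3: S=-1, d=6, jump=-3, S_4=-4
t=4: S=-4, d=0, jump=4, S_5=0
t=5: S=0, d=1, jump=-2, S_6=-2
t=6: S=-2, d=4, jump=0, S_7=-2
t=7: S=-2, d=6, jump=-3, S_8=-5
t=8: S=-5, d=5, jump=0, S_9=-5
t=9: S=-5, d=2, jump=0, S_10=-5
t=10: S=-5, d=2, jump=0, S_11=-5
t=11: S=-5, d=5, jump=0, S_12=-5

-5


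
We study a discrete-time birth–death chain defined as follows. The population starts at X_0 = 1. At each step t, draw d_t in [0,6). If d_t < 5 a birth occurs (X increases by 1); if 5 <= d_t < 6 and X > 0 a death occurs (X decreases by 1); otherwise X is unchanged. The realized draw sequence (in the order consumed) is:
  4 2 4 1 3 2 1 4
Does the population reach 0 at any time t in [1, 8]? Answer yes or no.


no

t=0: X=1, d=4 → birth, X_1=2
t=1: X=2, d=2 → birth, X_2=3
t=2: X=3, d=4 → birth, X_3=4
t=3: X=4, d=1 → birth, X_4=5
t=4: X=5, d=3 → birth, X_5=6
t=5: X=6, d=2 → birth, X_6=7
t=6: X=7, d=1 → birth, X_7=8
t=7: X=8, d=4 → birth, X_8=9


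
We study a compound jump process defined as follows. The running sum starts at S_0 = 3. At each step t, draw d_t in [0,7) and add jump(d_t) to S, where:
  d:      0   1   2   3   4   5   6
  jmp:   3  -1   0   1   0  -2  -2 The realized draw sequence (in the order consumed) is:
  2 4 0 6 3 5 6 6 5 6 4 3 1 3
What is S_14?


-4

t=0: S=3, d=2, jump=0, S_1=3
t=1: S=3, d=4, jump=0, S_2=3
t=2: S=3, d=0, jump=3, S_3=6
t=3: S=6, d=6, jump=-2, S_4=4
t=4: S=4, d=3, jump=1, S_5=5
t=5: S=5, d=5, jump=-2, S_6=3
t=6: S=3, d=6, jump=-2, S_7=1
t=7: S=1, d=6, jump=-2, S_8=-1
t=8: S=-1, d=5, jump=-2, S_9=-3
t=9: S=-3, d=6, jump=-2, S_10=-5
t=10: S=-5, d=4, jump=0, S_11=-5
t=11: S=-5, d=3, jump=1, S_12=-4
t=12: S=-4, d=1, jump=-1, S_13=-5
t=13: S=-5, d=3, jump=1, S_14=-4


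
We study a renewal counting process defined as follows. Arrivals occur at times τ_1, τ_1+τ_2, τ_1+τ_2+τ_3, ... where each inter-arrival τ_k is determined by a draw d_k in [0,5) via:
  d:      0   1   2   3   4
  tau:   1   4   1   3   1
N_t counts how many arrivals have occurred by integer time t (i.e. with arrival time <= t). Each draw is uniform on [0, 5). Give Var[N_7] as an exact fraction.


10591814976/6103515625

Inter-arrival values over d=0..4: [1, 4, 1, 3, 1]
Each d has probability 1/5, so the pmf of τ is: f(1) = 3/5, f(3) = 1/5, f(4) = 1/5
Let p_n(j) = P(N_n = j), with p_0 = [1]. Condition on τ_1: p_n(0) = P(τ > n), and for j >= 1, p_n(j) = Σ_{k<=n} f(k)·p_{n−k}(j−1)
p_1 = [2/5, 3/5]  (j = 0..1)
p_2 = [2/5, 6/25, 9/25]  (j = 0..2)
p_3 = [1/5, 11/25, 18/125, 27/125]  (j = 0..3)
p_4 = [0, 2/5, 48/125, 54/625, 81/625]  (j = 0..4)
p_5 = [0, 4/25, 51/125, 189/625, 162/3125, 243/3125]  (j = 0..5)
p_6 = [0, 3/25, 29/125, 216/625, 702/3125, 486/15625, 729/15625]  (j = 0..6)
p_7 = [0, 1/25, 6/25, 153/625, 837/3125, 2511/15625, 1458/78125, 2187/78125]  (j = 0..7)
E[N_7] = Σ j·p_7(j) = 268532/78125;  E[N_7²] = Σ j²·p_7(j) = 1058576/78125
Var[N_7] = 1058576/78125 − (268532/78125)² = 10591814976/6103515625


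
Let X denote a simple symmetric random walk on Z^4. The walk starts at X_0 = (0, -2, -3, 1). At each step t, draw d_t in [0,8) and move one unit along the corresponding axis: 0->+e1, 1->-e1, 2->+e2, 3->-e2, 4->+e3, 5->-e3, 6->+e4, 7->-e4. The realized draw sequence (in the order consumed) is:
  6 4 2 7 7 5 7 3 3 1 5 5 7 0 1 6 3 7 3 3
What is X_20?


t=0: X=(0, -2, -3, 1), d=6 → +e4, X_1=(0, -2, -3, 2)
t=1: X=(0, -2, -3, 2), d=4 → +e3, X_2=(0, -2, -2, 2)
t=2: X=(0, -2, -2, 2), d=2 → +e2, X_3=(0, -1, -2, 2)
t=3: X=(0, -1, -2, 2), d=7 → -e4, X_4=(0, -1, -2, 1)
t=4: X=(0, -1, -2, 1), d=7 → -e4, X_5=(0, -1, -2, 0)
t=5: X=(0, -1, -2, 0), d=5 → -e3, X_6=(0, -1, -3, 0)
t=6: X=(0, -1, -3, 0), d=7 → -e4, X_7=(0, -1, -3, -1)
t=7: X=(0, -1, -3, -1), d=3 → -e2, X_8=(0, -2, -3, -1)
t=8: X=(0, -2, -3, -1), d=3 → -e2, X_9=(0, -3, -3, -1)
t=9: X=(0, -3, -3, -1), d=1 → -e1, X_10=(-1, -3, -3, -1)
t=10: X=(-1, -3, -3, -1), d=5 → -e3, X_11=(-1, -3, -4, -1)
t=11: X=(-1, -3, -4, -1), d=5 → -e3, X_12=(-1, -3, -5, -1)
t=12: X=(-1, -3, -5, -1), d=7 → -e4, X_13=(-1, -3, -5, -2)
t=13: X=(-1, -3, -5, -2), d=0 → +e1, X_14=(0, -3, -5, -2)
t=14: X=(0, -3, -5, -2), d=1 → -e1, X_15=(-1, -3, -5, -2)
t=15: X=(-1, -3, -5, -2), d=6 → +e4, X_16=(-1, -3, -5, -1)
t=16: X=(-1, -3, -5, -1), d=3 → -e2, X_17=(-1, -4, -5, -1)
t=17: X=(-1, -4, -5, -1), d=7 → -e4, X_18=(-1, -4, -5, -2)
t=18: X=(-1, -4, -5, -2), d=3 → -e2, X_19=(-1, -5, -5, -2)
t=19: X=(-1, -5, -5, -2), d=3 → -e2, X_20=(-1, -6, -5, -2)

(-1, -6, -5, -2)


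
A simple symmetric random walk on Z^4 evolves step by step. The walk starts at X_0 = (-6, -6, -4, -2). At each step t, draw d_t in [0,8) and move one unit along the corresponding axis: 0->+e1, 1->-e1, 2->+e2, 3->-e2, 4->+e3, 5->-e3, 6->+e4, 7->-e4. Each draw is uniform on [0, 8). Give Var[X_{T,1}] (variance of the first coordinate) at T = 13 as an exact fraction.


Outcome values over d=0..7: [1, -1, 0, 0, 0, 0, 0, 0]
Σy = 0, Σy² = 2, M = 8
μ = 0/8 = 0,  σ² = 2/8 − (0)² = 1/4
Independent increments: Var[X_13] = 13·σ² = 13·(1/4) = 13/4

13/4


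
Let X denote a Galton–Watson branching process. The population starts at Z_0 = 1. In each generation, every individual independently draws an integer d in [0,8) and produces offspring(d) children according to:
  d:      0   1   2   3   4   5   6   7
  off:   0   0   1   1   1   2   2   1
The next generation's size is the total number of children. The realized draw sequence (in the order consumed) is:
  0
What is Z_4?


gen 0: Z_0=1, draws=[0], offspring=[0], Z_1=0
gen 1: Z_1=0, draws=[], offspring=[], Z_2=0
gen 2: Z_2=0, draws=[], offspring=[], Z_3=0
gen 3: Z_3=0, draws=[], offspring=[], Z_4=0

0


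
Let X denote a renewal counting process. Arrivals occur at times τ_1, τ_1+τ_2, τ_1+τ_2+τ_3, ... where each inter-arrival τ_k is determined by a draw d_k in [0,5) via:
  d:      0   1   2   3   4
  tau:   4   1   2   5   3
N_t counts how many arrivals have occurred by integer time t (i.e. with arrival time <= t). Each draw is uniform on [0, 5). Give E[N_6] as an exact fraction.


27906/15625

Inter-arrival values over d=0..4: [4, 1, 2, 5, 3]
Each d has probability 1/5, so the pmf of τ is: f(1) = 1/5, f(2) = 1/5, f(3) = 1/5, f(4) = 1/5, f(5) = 1/5
Renewal equation for m(n) = E[N_n]: condition on τ_1 = k (if k <= n, one arrival plus a fresh copy on the remaining n−k steps): m(n) = F(n) + Σ_{k<=n} f(k)·m(n−k), where F(n) = P(τ <= n) and m(0) = 0
m(1) = F(1) = 1/5
m(2) = F(2) + f(1)·m(1) = 2/5 + 1/5·1/5 = 11/25
m(3) = F(3) + f(1)·m(2) + f(2)·m(1) = 3/5 + 1/5·11/25 + 1/5·1/5 = 91/125
m(4) = F(4) + f(1)·m(3) + f(2)·m(2) + f(3)·m(1) = 4/5 + 1/5·91/125 + 1/5·11/25 + 1/5·1/5 = 671/625
m(5) = F(5) + f(1)·m(4) + f(2)·m(3) + f(3)·m(2) + f(4)·m(1) = 1 + 1/5·671/625 + 1/5·91/125 + 1/5·11/25 + 1/5·1/5 = 4651/3125
m(6) = F(6) + f(1)·m(5) + f(2)·m(4) + f(3)·m(3) + f(4)·m(2) + f(5)·m(1) = 1 + 1/5·4651/3125 + 1/5·671/625 + 1/5·91/125 + 1/5·11/25 + 1/5·1/5 = 27906/15625
E[N_6] = m(6) = 27906/15625


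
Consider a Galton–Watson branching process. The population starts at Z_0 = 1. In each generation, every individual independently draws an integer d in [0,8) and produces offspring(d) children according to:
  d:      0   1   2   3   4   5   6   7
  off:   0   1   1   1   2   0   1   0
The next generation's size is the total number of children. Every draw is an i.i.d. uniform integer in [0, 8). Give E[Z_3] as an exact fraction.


27/64

Outcome values over d=0..7: [0, 1, 1, 1, 2, 0, 1, 0]
Σy = 6, Σy² = 8, M = 8
μ = 6/8 = 3/4,  σ² = 8/8 − (3/4)² = 7/16
E[Z_0] = 1
E[Z_1] = 3/4·E[Z_0] = 3/4
E[Z_2] = 3/4·E[Z_1] = 9/16
E[Z_3] = 3/4·E[Z_2] = 27/64


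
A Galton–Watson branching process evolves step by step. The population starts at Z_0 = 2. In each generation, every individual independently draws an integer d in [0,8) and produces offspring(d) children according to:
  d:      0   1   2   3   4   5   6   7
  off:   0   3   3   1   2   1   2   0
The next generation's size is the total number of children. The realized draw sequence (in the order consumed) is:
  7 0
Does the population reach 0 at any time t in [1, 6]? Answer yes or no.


gen 0: Z_0=2, draws=[7, 0], offspring=[0, 0], Z_1=0
gen 1: Z_1=0, draws=[], offspring=[], Z_2=0
gen 2: Z_2=0, draws=[], offspring=[], Z_3=0
gen 3: Z_3=0, draws=[], offspring=[], Z_4=0
gen 4: Z_4=0, draws=[], offspring=[], Z_5=0
gen 5: Z_5=0, draws=[], offspring=[], Z_6=0

yes


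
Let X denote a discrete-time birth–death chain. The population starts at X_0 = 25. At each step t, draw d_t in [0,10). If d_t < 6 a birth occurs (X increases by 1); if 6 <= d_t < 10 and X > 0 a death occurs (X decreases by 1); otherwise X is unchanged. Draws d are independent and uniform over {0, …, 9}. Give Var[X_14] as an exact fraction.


336/25

X can drop by at most 1 per step and X_0 = 25 > T = 14, so X_t >= 25 − t >= 11 > 0 for every t <= 14: the floor at 0 (the 'and X > 0' condition) never binds. Hence X_14 = X_0 + Σ_{t<14} Y_t with i.i.d. increments Y_t = y(d_t) ∈ {+1, −1, 0}.
Outcome values over d=0..9: [1, 1, 1, 1, 1, 1, -1, -1, -1, -1]
Σy = 2, Σy² = 10, M = 10
μ = 2/10 = 1/5,  σ² = 10/10 − (1/5)² = 24/25
Independent increments: Var[X_14] = 14·σ² = 14·(24/25) = 336/25


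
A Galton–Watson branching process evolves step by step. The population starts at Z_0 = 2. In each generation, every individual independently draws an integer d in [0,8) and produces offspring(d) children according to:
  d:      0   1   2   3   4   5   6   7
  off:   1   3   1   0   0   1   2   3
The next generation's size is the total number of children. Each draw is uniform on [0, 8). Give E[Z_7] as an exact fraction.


19487171/1048576

Outcome values over d=0..7: [1, 3, 1, 0, 0, 1, 2, 3]
Σy = 11, Σy² = 25, M = 8
μ = 11/8 = 11/8,  σ² = 25/8 − (11/8)² = 79/64
E[Z_0] = 2
E[Z_1] = 11/8·E[Z_0] = 11/4
E[Z_2] = 11/8·E[Z_1] = 121/32
E[Z_3] = 11/8·E[Z_2] = 1331/256
E[Z_4] = 11/8·E[Z_3] = 14641/2048
E[Z_5] = 11/8·E[Z_4] = 161051/16384
E[Z_6] = 11/8·E[Z_5] = 1771561/131072
E[Z_7] = 11/8·E[Z_6] = 19487171/1048576


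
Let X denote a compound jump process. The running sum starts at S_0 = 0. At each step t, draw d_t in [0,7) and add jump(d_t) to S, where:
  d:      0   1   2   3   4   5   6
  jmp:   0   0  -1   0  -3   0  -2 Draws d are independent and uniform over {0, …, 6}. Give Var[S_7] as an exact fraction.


Outcome values over d=0..6: [0, 0, -1, 0, -3, 0, -2]
Σy = -6, Σy² = 14, M = 7
μ = -6/7 = -6/7,  σ² = 14/7 − (-6/7)² = 62/49
Independent increments: Var[S_7] = 7·σ² = 7·(62/49) = 62/7

62/7


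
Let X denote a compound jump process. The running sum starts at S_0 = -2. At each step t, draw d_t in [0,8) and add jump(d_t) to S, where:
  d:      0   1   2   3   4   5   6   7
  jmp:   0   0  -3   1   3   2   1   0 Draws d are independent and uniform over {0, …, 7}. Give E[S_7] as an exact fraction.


Outcome values over d=0..7: [0, 0, -3, 1, 3, 2, 1, 0]
Σy = 4, Σy² = 24, M = 8
μ = 4/8 = 1/2,  σ² = 24/8 − (1/2)² = 11/4
E[S_7] = -2 + 7·(1/2) = 3/2

3/2


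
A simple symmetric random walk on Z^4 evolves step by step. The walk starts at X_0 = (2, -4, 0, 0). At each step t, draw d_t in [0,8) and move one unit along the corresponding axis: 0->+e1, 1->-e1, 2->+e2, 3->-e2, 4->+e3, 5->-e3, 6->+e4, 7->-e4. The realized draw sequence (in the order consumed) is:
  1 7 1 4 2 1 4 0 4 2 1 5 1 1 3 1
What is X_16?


t=0: X=(2, -4, 0, 0), d=1 → -e1, X_1=(1, -4, 0, 0)
t=1: X=(1, -4, 0, 0), d=7 → -e4, X_2=(1, -4, 0, -1)
t=2: X=(1, -4, 0, -1), d=1 → -e1, X_3=(0, -4, 0, -1)
t=3: X=(0, -4, 0, -1), d=4 → +e3, X_4=(0, -4, 1, -1)
t=4: X=(0, -4, 1, -1), d=2 → +e2, X_5=(0, -3, 1, -1)
t=5: X=(0, -3, 1, -1), d=1 → -e1, X_6=(-1, -3, 1, -1)
t=6: X=(-1, -3, 1, -1), d=4 → +e3, X_7=(-1, -3, 2, -1)
t=7: X=(-1, -3, 2, -1), d=0 → +e1, X_8=(0, -3, 2, -1)
t=8: X=(0, -3, 2, -1), d=4 → +e3, X_9=(0, -3, 3, -1)
t=9: X=(0, -3, 3, -1), d=2 → +e2, X_10=(0, -2, 3, -1)
t=10: X=(0, -2, 3, -1), d=1 → -e1, X_11=(-1, -2, 3, -1)
t=11: X=(-1, -2, 3, -1), d=5 → -e3, X_12=(-1, -2, 2, -1)
t=12: X=(-1, -2, 2, -1), d=1 → -e1, X_13=(-2, -2, 2, -1)
t=13: X=(-2, -2, 2, -1), d=1 → -e1, X_14=(-3, -2, 2, -1)
t=14: X=(-3, -2, 2, -1), d=3 → -e2, X_15=(-3, -3, 2, -1)
t=15: X=(-3, -3, 2, -1), d=1 → -e1, X_16=(-4, -3, 2, -1)

(-4, -3, 2, -1)


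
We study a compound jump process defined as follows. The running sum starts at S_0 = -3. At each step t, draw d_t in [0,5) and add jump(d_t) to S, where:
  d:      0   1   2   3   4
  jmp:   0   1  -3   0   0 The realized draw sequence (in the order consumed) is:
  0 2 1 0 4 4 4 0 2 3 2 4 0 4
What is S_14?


-11

t=0: S=-3, d=0, jump=0, S_1=-3
t=1: S=-3, d=2, jump=-3, S_2=-6
t=2: S=-6, d=1, jump=1, S_3=-5
t=3: S=-5, d=0, jump=0, S_4=-5
t=4: S=-5, d=4, jump=0, S_5=-5
t=5: S=-5, d=4, jump=0, S_6=-5
t=6: S=-5, d=4, jump=0, S_7=-5
t=7: S=-5, d=0, jump=0, S_8=-5
t=8: S=-5, d=2, jump=-3, S_9=-8
t=9: S=-8, d=3, jump=0, S_10=-8
t=10: S=-8, d=2, jump=-3, S_11=-11
t=11: S=-11, d=4, jump=0, S_12=-11
t=12: S=-11, d=0, jump=0, S_13=-11
t=13: S=-11, d=4, jump=0, S_14=-11


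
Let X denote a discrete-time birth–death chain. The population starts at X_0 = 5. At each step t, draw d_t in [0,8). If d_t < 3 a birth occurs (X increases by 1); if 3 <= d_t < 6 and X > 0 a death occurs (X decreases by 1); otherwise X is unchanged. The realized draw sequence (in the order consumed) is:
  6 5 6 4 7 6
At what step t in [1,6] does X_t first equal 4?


2

t=0: X=5, d=6 → hold, X_1=5
t=1: X=5, d=5 → death, X_2=4
t=2: X=4, d=6 → hold, X_3=4
t=3: X=4, d=4 → death, X_4=3
t=4: X=3, d=7 → hold, X_5=3
t=5: X=3, d=6 → hold, X_6=3


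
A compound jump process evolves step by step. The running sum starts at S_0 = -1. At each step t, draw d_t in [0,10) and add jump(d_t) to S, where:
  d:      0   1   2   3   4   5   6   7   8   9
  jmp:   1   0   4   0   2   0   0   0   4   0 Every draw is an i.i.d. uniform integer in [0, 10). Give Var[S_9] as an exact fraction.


2241/100

Outcome values over d=0..9: [1, 0, 4, 0, 2, 0, 0, 0, 4, 0]
Σy = 11, Σy² = 37, M = 10
μ = 11/10 = 11/10,  σ² = 37/10 − (11/10)² = 249/100
Independent increments: Var[S_9] = 9·σ² = 9·(249/100) = 2241/100


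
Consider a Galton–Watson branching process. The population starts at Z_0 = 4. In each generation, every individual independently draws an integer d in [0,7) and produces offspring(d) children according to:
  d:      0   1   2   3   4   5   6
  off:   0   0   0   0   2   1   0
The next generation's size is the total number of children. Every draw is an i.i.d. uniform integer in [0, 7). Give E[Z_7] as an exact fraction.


8748/823543

Outcome values over d=0..6: [0, 0, 0, 0, 2, 1, 0]
Σy = 3, Σy² = 5, M = 7
μ = 3/7 = 3/7,  σ² = 5/7 − (3/7)² = 26/49
E[Z_0] = 4
E[Z_1] = 3/7·E[Z_0] = 12/7
E[Z_2] = 3/7·E[Z_1] = 36/49
E[Z_3] = 3/7·E[Z_2] = 108/343
E[Z_4] = 3/7·E[Z_3] = 324/2401
E[Z_5] = 3/7·E[Z_4] = 972/16807
E[Z_6] = 3/7·E[Z_5] = 2916/117649
E[Z_7] = 3/7·E[Z_6] = 8748/823543


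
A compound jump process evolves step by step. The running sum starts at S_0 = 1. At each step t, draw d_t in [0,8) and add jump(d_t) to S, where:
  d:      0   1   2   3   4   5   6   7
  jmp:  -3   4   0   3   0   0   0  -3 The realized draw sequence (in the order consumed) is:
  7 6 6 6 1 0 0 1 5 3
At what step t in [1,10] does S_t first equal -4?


7

t=0: S=1, d=7, jump=-3, S_1=-2
t=1: S=-2, d=6, jump=0, S_2=-2
t=2: S=-2, d=6, jump=0, S_3=-2
t=3: S=-2, d=6, jump=0, S_4=-2
t=4: S=-2, d=1, jump=4, S_5=2
t=5: S=2, d=0, jump=-3, S_6=-1
t=6: S=-1, d=0, jump=-3, S_7=-4
t=7: S=-4, d=1, jump=4, S_8=0
t=8: S=0, d=5, jump=0, S_9=0
t=9: S=0, d=3, jump=3, S_10=3


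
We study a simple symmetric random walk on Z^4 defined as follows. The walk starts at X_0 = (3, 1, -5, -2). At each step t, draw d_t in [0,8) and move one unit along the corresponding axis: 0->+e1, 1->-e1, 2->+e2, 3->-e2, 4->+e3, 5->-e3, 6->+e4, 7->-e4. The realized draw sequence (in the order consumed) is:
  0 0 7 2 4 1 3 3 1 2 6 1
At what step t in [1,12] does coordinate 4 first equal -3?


3

t=0: X=(3, 1, -5, -2), d=0 → +e1, X_1=(4, 1, -5, -2)
t=1: X=(4, 1, -5, -2), d=0 → +e1, X_2=(5, 1, -5, -2)
t=2: X=(5, 1, -5, -2), d=7 → -e4, X_3=(5, 1, -5, -3)
t=3: X=(5, 1, -5, -3), d=2 → +e2, X_4=(5, 2, -5, -3)
t=4: X=(5, 2, -5, -3), d=4 → +e3, X_5=(5, 2, -4, -3)
t=5: X=(5, 2, -4, -3), d=1 → -e1, X_6=(4, 2, -4, -3)
t=6: X=(4, 2, -4, -3), d=3 → -e2, X_7=(4, 1, -4, -3)
t=7: X=(4, 1, -4, -3), d=3 → -e2, X_8=(4, 0, -4, -3)
t=8: X=(4, 0, -4, -3), d=1 → -e1, X_9=(3, 0, -4, -3)
t=9: X=(3, 0, -4, -3), d=2 → +e2, X_10=(3, 1, -4, -3)
t=10: X=(3, 1, -4, -3), d=6 → +e4, X_11=(3, 1, -4, -2)
t=11: X=(3, 1, -4, -2), d=1 → -e1, X_12=(2, 1, -4, -2)


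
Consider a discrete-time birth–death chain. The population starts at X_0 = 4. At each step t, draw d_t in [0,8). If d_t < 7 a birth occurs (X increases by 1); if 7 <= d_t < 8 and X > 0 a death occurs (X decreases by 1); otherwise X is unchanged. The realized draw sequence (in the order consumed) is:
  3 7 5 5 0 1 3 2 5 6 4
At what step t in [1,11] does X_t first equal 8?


6

t=0: X=4, d=3 → birth, X_1=5
t=1: X=5, d=7 → death, X_2=4
t=2: X=4, d=5 → birth, X_3=5
t=3: X=5, d=5 → birth, X_4=6
t=4: X=6, d=0 → birth, X_5=7
t=5: X=7, d=1 → birth, X_6=8
t=6: X=8, d=3 → birth, X_7=9
t=7: X=9, d=2 → birth, X_8=10
t=8: X=10, d=5 → birth, X_9=11
t=9: X=11, d=6 → birth, X_10=12
t=10: X=12, d=4 → birth, X_11=13


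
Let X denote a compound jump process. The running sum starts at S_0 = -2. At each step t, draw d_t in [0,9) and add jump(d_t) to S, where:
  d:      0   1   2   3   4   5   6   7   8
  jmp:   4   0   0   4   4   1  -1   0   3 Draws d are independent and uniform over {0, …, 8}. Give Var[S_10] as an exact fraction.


Outcome values over d=0..8: [4, 0, 0, 4, 4, 1, -1, 0, 3]
Σy = 15, Σy² = 59, M = 9
μ = 15/9 = 5/3,  σ² = 59/9 − (5/3)² = 34/9
Independent increments: Var[S_10] = 10·σ² = 10·(34/9) = 340/9

340/9


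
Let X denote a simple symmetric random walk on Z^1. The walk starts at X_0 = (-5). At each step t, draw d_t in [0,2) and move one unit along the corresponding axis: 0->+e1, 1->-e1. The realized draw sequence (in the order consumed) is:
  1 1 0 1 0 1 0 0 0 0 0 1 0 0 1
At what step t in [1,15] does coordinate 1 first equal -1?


14

t=0: X=(-5), d=1 → -e1, X_1=(-6)
t=1: X=(-6), d=1 → -e1, X_2=(-7)
t=2: X=(-7), d=0 → +e1, X_3=(-6)
t=3: X=(-6), d=1 → -e1, X_4=(-7)
t=4: X=(-7), d=0 → +e1, X_5=(-6)
t=5: X=(-6), d=1 → -e1, X_6=(-7)
t=6: X=(-7), d=0 → +e1, X_7=(-6)
t=7: X=(-6), d=0 → +e1, X_8=(-5)
t=8: X=(-5), d=0 → +e1, X_9=(-4)
t=9: X=(-4), d=0 → +e1, X_10=(-3)
t=10: X=(-3), d=0 → +e1, X_11=(-2)
t=11: X=(-2), d=1 → -e1, X_12=(-3)
t=12: X=(-3), d=0 → +e1, X_13=(-2)
t=13: X=(-2), d=0 → +e1, X_14=(-1)
t=14: X=(-1), d=1 → -e1, X_15=(-2)


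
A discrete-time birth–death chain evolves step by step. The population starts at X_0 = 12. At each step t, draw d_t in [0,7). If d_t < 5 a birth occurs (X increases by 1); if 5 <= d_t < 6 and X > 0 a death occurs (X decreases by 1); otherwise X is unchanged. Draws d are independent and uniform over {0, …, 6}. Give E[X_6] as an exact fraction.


108/7

X can drop by at most 1 per step and X_0 = 12 > T = 6, so X_t >= 12 − t >= 6 > 0 for every t <= 6: the floor at 0 (the 'and X > 0' condition) never binds. Hence X_6 = X_0 + Σ_{t<6} Y_t with i.i.d. increments Y_t = y(d_t) ∈ {+1, −1, 0}.
Outcome values over d=0..6: [1, 1, 1, 1, 1, -1, 0]
Σy = 4, Σy² = 6, M = 7
μ = 4/7 = 4/7,  σ² = 6/7 − (4/7)² = 26/49
E[X_6] = 12 + 6·(4/7) = 108/7


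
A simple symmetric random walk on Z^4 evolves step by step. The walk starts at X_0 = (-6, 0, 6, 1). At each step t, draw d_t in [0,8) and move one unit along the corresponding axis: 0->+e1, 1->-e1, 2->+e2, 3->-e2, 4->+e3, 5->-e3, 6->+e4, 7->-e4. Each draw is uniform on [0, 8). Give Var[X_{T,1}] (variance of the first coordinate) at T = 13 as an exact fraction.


13/4

Outcome values over d=0..7: [1, -1, 0, 0, 0, 0, 0, 0]
Σy = 0, Σy² = 2, M = 8
μ = 0/8 = 0,  σ² = 2/8 − (0)² = 1/4
Independent increments: Var[X_13] = 13·σ² = 13·(1/4) = 13/4


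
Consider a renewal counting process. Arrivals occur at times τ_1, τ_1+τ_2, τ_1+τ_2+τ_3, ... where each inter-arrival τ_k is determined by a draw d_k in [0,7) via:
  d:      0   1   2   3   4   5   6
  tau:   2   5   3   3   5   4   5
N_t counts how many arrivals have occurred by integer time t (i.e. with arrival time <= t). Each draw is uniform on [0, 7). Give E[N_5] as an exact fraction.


Inter-arrival values over d=0..6: [2, 5, 3, 3, 5, 4, 5]
Each d has probability 1/7, so the pmf of τ is: f(2) = 1/7, f(3) = 2/7, f(4) = 1/7, f(5) = 3/7
Renewal equation for m(n) = E[N_n]: condition on τ_1 = k (if k <= n, one arrival plus a fresh copy on the remaining n−k steps): m(n) = F(n) + Σ_{k<=n} f(k)·m(n−k), where F(n) = P(τ <= n) and m(0) = 0
m(1) = F(1) = 0
m(2) = F(2) = 1/7
m(3) = F(3) = 3/7
m(4) = F(4) + f(2)·m(2) = 4/7 + 1/7·1/7 = 29/49
m(5) = F(5) + f(2)·m(3) + f(3)·m(2) = 1 + 1/7·3/7 + 2/7·1/7 = 54/49
E[N_5] = m(5) = 54/49

54/49


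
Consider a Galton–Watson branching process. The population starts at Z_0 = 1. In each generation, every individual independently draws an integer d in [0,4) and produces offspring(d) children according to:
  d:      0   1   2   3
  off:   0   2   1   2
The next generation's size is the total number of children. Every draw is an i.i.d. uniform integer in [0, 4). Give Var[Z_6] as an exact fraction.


Outcome values over d=0..3: [0, 2, 1, 2]
Σy = 5, Σy² = 9, M = 4
μ = 5/4 = 5/4,  σ² = 9/4 − (5/4)² = 11/16
V_0 = 0, E_0 = 1
V_1 = 11/16·E_0 + (5/4)²·V_0 = 11/16;  E_1 = 5/4
V_2 = 11/16·E_1 + (5/4)²·V_1 = 495/256;  E_2 = 25/16
V_3 = 11/16·E_2 + (5/4)²·V_2 = 16775/4096;  E_3 = 125/64
V_4 = 11/16·E_3 + (5/4)²·V_3 = 507375/65536;  E_4 = 625/256
V_5 = 11/16·E_4 + (5/4)²·V_4 = 14444375/1048576;  E_5 = 3125/1024
V_6 = 11/16·E_5 + (5/4)²·V_5 = 396309375/16777216;  E_6 = 15625/4096

396309375/16777216


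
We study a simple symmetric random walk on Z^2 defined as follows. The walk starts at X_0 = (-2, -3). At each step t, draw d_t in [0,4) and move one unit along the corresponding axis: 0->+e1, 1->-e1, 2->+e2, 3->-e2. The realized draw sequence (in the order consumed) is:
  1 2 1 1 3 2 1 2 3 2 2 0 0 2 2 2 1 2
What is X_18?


(-5, 4)

t=0: X=(-2, -3), d=1 → -e1, X_1=(-3, -3)
t=1: X=(-3, -3), d=2 → +e2, X_2=(-3, -2)
t=2: X=(-3, -2), d=1 → -e1, X_3=(-4, -2)
t=3: X=(-4, -2), d=1 → -e1, X_4=(-5, -2)
t=4: X=(-5, -2), d=3 → -e2, X_5=(-5, -3)
t=5: X=(-5, -3), d=2 → +e2, X_6=(-5, -2)
t=6: X=(-5, -2), d=1 → -e1, X_7=(-6, -2)
t=7: X=(-6, -2), d=2 → +e2, X_8=(-6, -1)
t=8: X=(-6, -1), d=3 → -e2, X_9=(-6, -2)
t=9: X=(-6, -2), d=2 → +e2, X_10=(-6, -1)
t=10: X=(-6, -1), d=2 → +e2, X_11=(-6, 0)
t=11: X=(-6, 0), d=0 → +e1, X_12=(-5, 0)
t=12: X=(-5, 0), d=0 → +e1, X_13=(-4, 0)
t=13: X=(-4, 0), d=2 → +e2, X_14=(-4, 1)
t=14: X=(-4, 1), d=2 → +e2, X_15=(-4, 2)
t=15: X=(-4, 2), d=2 → +e2, X_16=(-4, 3)
t=16: X=(-4, 3), d=1 → -e1, X_17=(-5, 3)
t=17: X=(-5, 3), d=2 → +e2, X_18=(-5, 4)


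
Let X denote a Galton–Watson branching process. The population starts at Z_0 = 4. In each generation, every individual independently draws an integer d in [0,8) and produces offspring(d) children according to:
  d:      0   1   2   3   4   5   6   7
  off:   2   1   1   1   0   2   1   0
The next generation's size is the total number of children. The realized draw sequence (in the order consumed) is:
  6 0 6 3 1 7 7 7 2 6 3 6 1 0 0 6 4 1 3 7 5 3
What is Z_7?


3

gen 0: Z_0=4, draws=[6, 0, 6, 3], offspring=[1, 2, 1, 1], Z_1=5
gen 1: Z_1=5, draws=[1, 7, 7, 7, 2], offspring=[1, 0, 0, 0, 1], Z_2=2
gen 2: Z_2=2, draws=[6, 3], offspring=[1, 1], Z_3=2
gen 3: Z_3=2, draws=[6, 1], offspring=[1, 1], Z_4=2
gen 4: Z_4=2, draws=[0, 0], offspring=[2, 2], Z_5=4
gen 5: Z_5=4, draws=[6, 4, 1, 3], offspring=[1, 0, 1, 1], Z_6=3
gen 6: Z_6=3, draws=[7, 5, 3], offspring=[0, 2, 1], Z_7=3


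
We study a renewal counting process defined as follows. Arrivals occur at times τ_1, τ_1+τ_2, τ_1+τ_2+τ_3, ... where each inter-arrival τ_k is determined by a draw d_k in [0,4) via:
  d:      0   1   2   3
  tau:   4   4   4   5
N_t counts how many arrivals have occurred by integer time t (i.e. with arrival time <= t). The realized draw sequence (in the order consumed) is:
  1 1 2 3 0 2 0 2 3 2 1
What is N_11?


2

draw d_1=1: τ_1=4, arrival time A_1=4
draw d_2=1: τ_2=4, arrival time A_2=8
draw d_3=2: τ_3=4, arrival time A_3=12
draw d_4=3: τ_4=5, arrival time A_4=17
draw d_5=0: τ_5=4, arrival time A_5=21
draw d_6=2: τ_6=4, arrival time A_6=25
draw d_7=0: τ_7=4, arrival time A_7=29
draw d_8=2: τ_8=4, arrival time A_8=33
draw d_9=3: τ_9=5, arrival time A_9=38
draw d_10=2: τ_10=4, arrival time A_10=42
draw d_11=1: τ_11=4, arrival time A_11=46
N_t over t=0..11: 0:0 1:0 2:0 3:0 4:1 5:1 6:1 7:1 8:2 9:2 10:2 11:2


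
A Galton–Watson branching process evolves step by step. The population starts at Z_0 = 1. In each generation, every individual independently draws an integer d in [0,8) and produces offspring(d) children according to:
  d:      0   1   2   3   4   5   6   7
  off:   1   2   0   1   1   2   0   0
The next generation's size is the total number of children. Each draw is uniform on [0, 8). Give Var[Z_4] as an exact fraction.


22674015/16777216

Outcome values over d=0..7: [1, 2, 0, 1, 1, 2, 0, 0]
Σy = 7, Σy² = 11, M = 8
μ = 7/8 = 7/8,  σ² = 11/8 − (7/8)² = 39/64
V_0 = 0, E_0 = 1
V_1 = 39/64·E_0 + (7/8)²·V_0 = 39/64;  E_1 = 7/8
V_2 = 39/64·E_1 + (7/8)²·V_1 = 4095/4096;  E_2 = 49/64
V_3 = 39/64·E_2 + (7/8)²·V_2 = 322959/262144;  E_3 = 343/512
V_4 = 39/64·E_3 + (7/8)²·V_3 = 22674015/16777216;  E_4 = 2401/4096


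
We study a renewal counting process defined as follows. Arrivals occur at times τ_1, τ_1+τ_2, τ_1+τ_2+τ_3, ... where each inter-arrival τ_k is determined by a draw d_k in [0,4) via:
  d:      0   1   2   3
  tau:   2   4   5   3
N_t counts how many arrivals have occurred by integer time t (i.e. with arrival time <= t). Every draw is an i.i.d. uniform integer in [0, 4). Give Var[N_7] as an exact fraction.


Inter-arrival values over d=0..3: [2, 4, 5, 3]
Each d has probability 1/4, so the pmf of τ is: f(2) = 1/4, f(3) = 1/4, f(4) = 1/4, f(5) = 1/4
Let p_n(j) = P(N_n = j), with p_0 = [1]. Condition on τ_1: p_n(0) = P(τ > n), and for j >= 1, p_n(j) = Σ_{k<=n} f(k)·p_{n−k}(j−1)
p_1 = [1]  (j = 0)
p_2 = [3/4, 1/4]  (j = 0..1)
p_3 = [1/2, 1/2]  (j = 0..1)
p_4 = [1/4, 11/16, 1/16]  (j = 0..2)
p_5 = [0, 13/16, 3/16]  (j = 0..2)
p_6 = [0, 5/8, 23/64, 1/64]  (j = 0..3)
p_7 = [0, 3/8, 9/16, 1/16]  (j = 0..3)
E[N_7] = Σ j·p_7(j) = 27/16;  E[N_7²] = Σ j²·p_7(j) = 51/16
Var[N_7] = 51/16 − (27/16)² = 87/256

87/256


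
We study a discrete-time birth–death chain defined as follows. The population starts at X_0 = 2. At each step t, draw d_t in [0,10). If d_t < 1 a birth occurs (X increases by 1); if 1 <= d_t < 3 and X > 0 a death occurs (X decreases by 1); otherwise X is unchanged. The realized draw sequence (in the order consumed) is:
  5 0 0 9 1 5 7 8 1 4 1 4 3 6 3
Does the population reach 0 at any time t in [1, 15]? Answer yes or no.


t=0: X=2, d=5 → hold, X_1=2
t=1: X=2, d=0 → birth, X_2=3
t=2: X=3, d=0 → birth, X_3=4
t=3: X=4, d=9 → hold, X_4=4
t=4: X=4, d=1 → death, X_5=3
t=5: X=3, d=5 → hold, X_6=3
t=6: X=3, d=7 → hold, X_7=3
t=7: X=3, d=8 → hold, X_8=3
t=8: X=3, d=1 → death, X_9=2
t=9: X=2, d=4 → hold, X_10=2
t=10: X=2, d=1 → death, X_11=1
t=11: X=1, d=4 → hold, X_12=1
t=12: X=1, d=3 → hold, X_13=1
t=13: X=1, d=6 → hold, X_14=1
t=14: X=1, d=3 → hold, X_15=1

no


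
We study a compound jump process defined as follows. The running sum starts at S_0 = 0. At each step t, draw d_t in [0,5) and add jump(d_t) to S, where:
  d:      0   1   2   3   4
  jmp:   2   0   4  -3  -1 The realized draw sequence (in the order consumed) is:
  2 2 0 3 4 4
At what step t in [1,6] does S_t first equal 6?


t=0: S=0, d=2, jump=4, S_1=4
t=1: S=4, d=2, jump=4, S_2=8
t=2: S=8, d=0, jump=2, S_3=10
t=3: S=10, d=3, jump=-3, S_4=7
t=4: S=7, d=4, jump=-1, S_5=6
t=5: S=6, d=4, jump=-1, S_6=5

5


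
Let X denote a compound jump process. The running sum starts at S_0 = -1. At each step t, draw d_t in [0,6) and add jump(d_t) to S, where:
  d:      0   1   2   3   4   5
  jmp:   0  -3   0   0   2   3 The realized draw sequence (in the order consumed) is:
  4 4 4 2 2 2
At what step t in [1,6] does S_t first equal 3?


t=0: S=-1, d=4, jump=2, S_1=1
t=1: S=1, d=4, jump=2, S_2=3
t=2: S=3, d=4, jump=2, S_3=5
t=3: S=5, d=2, jump=0, S_4=5
t=4: S=5, d=2, jump=0, S_5=5
t=5: S=5, d=2, jump=0, S_6=5

2


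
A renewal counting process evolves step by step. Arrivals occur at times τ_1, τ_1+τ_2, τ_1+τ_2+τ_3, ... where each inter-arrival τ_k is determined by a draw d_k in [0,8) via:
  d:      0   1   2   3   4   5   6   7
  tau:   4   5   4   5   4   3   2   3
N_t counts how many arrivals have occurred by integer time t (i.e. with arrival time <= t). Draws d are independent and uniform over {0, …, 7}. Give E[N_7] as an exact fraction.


Inter-arrival values over d=0..7: [4, 5, 4, 5, 4, 3, 2, 3]
Each d has probability 1/8, so the pmf of τ is: f(2) = 1/8, f(3) = 1/4, f(4) = 3/8, f(5) = 1/4
Renewal equation for m(n) = E[N_n]: condition on τ_1 = k (if k <= n, one arrival plus a fresh copy on the remaining n−k steps): m(n) = F(n) + Σ_{k<=n} f(k)·m(n−k), where F(n) = P(τ <= n) and m(0) = 0
m(1) = F(1) = 0
m(2) = F(2) = 1/8
m(3) = F(3) = 3/8
m(4) = F(4) + f(2)·m(2) = 3/4 + 1/8·1/8 = 49/64
m(5) = F(5) + f(2)·m(3) + f(3)·m(2) = 1 + 1/8·3/8 + 1/4·1/8 = 69/64
m(6) = F(6) + f(2)·m(4) + f(3)·m(3) + f(4)·m(2) = 1 + 1/8·49/64 + 1/4·3/8 + 3/8·1/8 = 633/512
m(7) = F(7) + f(2)·m(5) + f(3)·m(4) + f(4)·m(3) + f(5)·m(2) = 1 + 1/8·69/64 + 1/4·49/64 + 3/8·3/8 + 1/4·1/8 = 767/512
E[N_7] = m(7) = 767/512

767/512


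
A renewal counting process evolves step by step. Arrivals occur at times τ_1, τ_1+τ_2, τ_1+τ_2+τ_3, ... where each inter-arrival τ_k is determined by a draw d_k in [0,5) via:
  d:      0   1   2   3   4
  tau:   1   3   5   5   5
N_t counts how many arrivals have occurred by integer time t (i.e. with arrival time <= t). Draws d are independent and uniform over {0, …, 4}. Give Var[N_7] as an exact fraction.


3349098164/6103515625

Inter-arrival values over d=0..4: [1, 3, 5, 5, 5]
Each d has probability 1/5, so the pmf of τ is: f(1) = 1/5, f(3) = 1/5, f(5) = 3/5
Let p_n(j) = P(N_n = j), with p_0 = [1]. Condition on τ_1: p_n(0) = P(τ > n), and for j >= 1, p_n(j) = Σ_{k<=n} f(k)·p_{n−k}(j−1)
p_1 = [4/5, 1/5]  (j = 0..1)
p_2 = [4/5, 4/25, 1/25]  (j = 0..2)
p_3 = [3/5, 9/25, 4/125, 1/125]  (j = 0..3)
p_4 = [3/5, 7/25, 14/125, 4/625, 1/625]  (j = 0..4)
p_5 = [0, 22/25, 11/125, 19/625, 4/3125, 1/3125]  (j = 0..5)
p_6 = [0, 3/5, 46/125, 3/125, 24/3125, 4/15625, 1/15625]  (j = 0..6)
p_7 = [0, 3/5, 34/125, 3/25, 19/3125, 29/15625, 4/78125, 1/78125]  (j = 0..7)
E[N_7] = Σ j·p_7(j) = 120156/78125;  E[N_7²] = Σ j²·p_7(j) = 227668/78125
Var[N_7] = 227668/78125 − (120156/78125)² = 3349098164/6103515625


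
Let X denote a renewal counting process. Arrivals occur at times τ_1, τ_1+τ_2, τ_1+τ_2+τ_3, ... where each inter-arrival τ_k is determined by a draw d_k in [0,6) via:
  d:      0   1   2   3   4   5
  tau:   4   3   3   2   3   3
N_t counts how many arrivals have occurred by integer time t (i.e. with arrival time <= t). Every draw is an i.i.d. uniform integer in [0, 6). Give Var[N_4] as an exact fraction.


Inter-arrival values over d=0..5: [4, 3, 3, 2, 3, 3]
Each d has probability 1/6, so the pmf of τ is: f(2) = 1/6, f(3) = 2/3, f(4) = 1/6
Let p_n(j) = P(N_n = j), with p_0 = [1]. Condition on τ_1: p_n(0) = P(τ > n), and for j >= 1, p_n(j) = Σ_{k<=n} f(k)·p_{n−k}(j−1)
p_1 = [1]  (j = 0)
p_2 = [5/6, 1/6]  (j = 0..1)
p_3 = [1/6, 5/6]  (j = 0..1)
p_4 = [0, 35/36, 1/36]  (j = 0..2)
E[N_4] = Σ j·p_4(j) = 37/36;  E[N_4²] = Σ j²·p_4(j) = 13/12
Var[N_4] = 13/12 − (37/36)² = 35/1296

35/1296


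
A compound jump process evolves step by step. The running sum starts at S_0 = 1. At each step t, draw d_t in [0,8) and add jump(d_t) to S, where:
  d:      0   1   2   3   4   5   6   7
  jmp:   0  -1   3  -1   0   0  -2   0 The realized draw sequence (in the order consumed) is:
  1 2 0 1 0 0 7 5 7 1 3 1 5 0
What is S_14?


-1

t=0: S=1, d=1, jump=-1, S_1=0
t=1: S=0, d=2, jump=3, S_2=3
t=2: S=3, d=0, jump=0, S_3=3
t=3: S=3, d=1, jump=-1, S_4=2
t=4: S=2, d=0, jump=0, S_5=2
t=5: S=2, d=0, jump=0, S_6=2
t=6: S=2, d=7, jump=0, S_7=2
t=7: S=2, d=5, jump=0, S_8=2
t=8: S=2, d=7, jump=0, S_9=2
t=9: S=2, d=1, jump=-1, S_10=1
t=10: S=1, d=3, jump=-1, S_11=0
t=11: S=0, d=1, jump=-1, S_12=-1
t=12: S=-1, d=5, jump=0, S_13=-1
t=13: S=-1, d=0, jump=0, S_14=-1


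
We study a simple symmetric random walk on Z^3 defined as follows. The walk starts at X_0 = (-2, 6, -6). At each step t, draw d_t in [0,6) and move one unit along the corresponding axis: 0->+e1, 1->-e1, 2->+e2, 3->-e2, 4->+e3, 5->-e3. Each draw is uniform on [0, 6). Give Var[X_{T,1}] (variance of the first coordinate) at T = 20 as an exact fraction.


20/3

Outcome values over d=0..5: [1, -1, 0, 0, 0, 0]
Σy = 0, Σy² = 2, M = 6
μ = 0/6 = 0,  σ² = 2/6 − (0)² = 1/3
Independent increments: Var[X_20] = 20·σ² = 20·(1/3) = 20/3


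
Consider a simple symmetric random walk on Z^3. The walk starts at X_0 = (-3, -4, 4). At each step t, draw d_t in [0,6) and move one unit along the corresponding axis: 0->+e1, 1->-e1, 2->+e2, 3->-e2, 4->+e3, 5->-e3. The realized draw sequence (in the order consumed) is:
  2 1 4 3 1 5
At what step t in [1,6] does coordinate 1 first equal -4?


2

t=0: X=(-3, -4, 4), d=2 → +e2, X_1=(-3, -3, 4)
t=1: X=(-3, -3, 4), d=1 → -e1, X_2=(-4, -3, 4)
t=2: X=(-4, -3, 4), d=4 → +e3, X_3=(-4, -3, 5)
t=3: X=(-4, -3, 5), d=3 → -e2, X_4=(-4, -4, 5)
t=4: X=(-4, -4, 5), d=1 → -e1, X_5=(-5, -4, 5)
t=5: X=(-5, -4, 5), d=5 → -e3, X_6=(-5, -4, 4)


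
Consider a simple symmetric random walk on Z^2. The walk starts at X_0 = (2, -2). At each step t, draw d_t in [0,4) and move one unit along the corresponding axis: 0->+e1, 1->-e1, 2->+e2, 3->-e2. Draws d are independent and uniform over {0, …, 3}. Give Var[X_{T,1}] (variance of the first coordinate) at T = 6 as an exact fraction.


Outcome values over d=0..3: [1, -1, 0, 0]
Σy = 0, Σy² = 2, M = 4
μ = 0/4 = 0,  σ² = 2/4 − (0)² = 1/2
Independent increments: Var[X_6] = 6·σ² = 6·(1/2) = 3

3
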